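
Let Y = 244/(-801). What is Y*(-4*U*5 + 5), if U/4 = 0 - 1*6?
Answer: -118340/801 ≈ -147.74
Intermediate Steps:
U = -24 (U = 4*(0 - 1*6) = 4*(0 - 6) = 4*(-6) = -24)
Y = -244/801 (Y = 244*(-1/801) = -244/801 ≈ -0.30462)
Y*(-4*U*5 + 5) = -244*(-(-96)*5 + 5)/801 = -244*(-4*(-120) + 5)/801 = -244*(480 + 5)/801 = -244/801*485 = -118340/801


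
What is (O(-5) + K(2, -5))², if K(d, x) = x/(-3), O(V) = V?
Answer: 100/9 ≈ 11.111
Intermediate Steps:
K(d, x) = -x/3 (K(d, x) = x*(-⅓) = -x/3)
(O(-5) + K(2, -5))² = (-5 - ⅓*(-5))² = (-5 + 5/3)² = (-10/3)² = 100/9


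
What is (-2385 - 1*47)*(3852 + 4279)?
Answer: -19774592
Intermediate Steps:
(-2385 - 1*47)*(3852 + 4279) = (-2385 - 47)*8131 = -2432*8131 = -19774592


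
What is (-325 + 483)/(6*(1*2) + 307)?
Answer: 158/319 ≈ 0.49530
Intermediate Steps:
(-325 + 483)/(6*(1*2) + 307) = 158/(6*2 + 307) = 158/(12 + 307) = 158/319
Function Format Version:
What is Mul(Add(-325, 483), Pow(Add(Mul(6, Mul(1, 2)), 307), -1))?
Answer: Rational(158, 319) ≈ 0.49530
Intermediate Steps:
Mul(Add(-325, 483), Pow(Add(Mul(6, Mul(1, 2)), 307), -1)) = Mul(158, Pow(Add(Mul(6, 2), 307), -1)) = Mul(158, Pow(Add(12, 307), -1)) = Mul(158, Pow(319, -1)) = Mul(158, Rational(1, 319)) = Rational(158, 319)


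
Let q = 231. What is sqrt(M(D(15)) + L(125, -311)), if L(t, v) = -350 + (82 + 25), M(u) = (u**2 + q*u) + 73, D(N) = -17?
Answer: 4*I*sqrt(238) ≈ 61.709*I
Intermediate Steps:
M(u) = 73 + u**2 + 231*u (M(u) = (u**2 + 231*u) + 73 = 73 + u**2 + 231*u)
L(t, v) = -243 (L(t, v) = -350 + 107 = -243)
sqrt(M(D(15)) + L(125, -311)) = sqrt((73 + (-17)**2 + 231*(-17)) - 243) = sqrt((73 + 289 - 3927) - 243) = sqrt(-3565 - 243) = sqrt(-3808) = 4*I*sqrt(238)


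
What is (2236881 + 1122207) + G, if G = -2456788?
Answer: 902300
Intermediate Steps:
(2236881 + 1122207) + G = (2236881 + 1122207) - 2456788 = 3359088 - 2456788 = 902300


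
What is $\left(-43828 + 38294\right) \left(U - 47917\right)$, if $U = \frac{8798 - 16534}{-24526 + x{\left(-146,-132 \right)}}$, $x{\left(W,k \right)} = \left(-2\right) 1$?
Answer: $\frac{406507039685}{1533} \approx 2.6517 \cdot 10^{8}$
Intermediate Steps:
$x{\left(W,k \right)} = -2$
$U = \frac{967}{3066}$ ($U = \frac{8798 - 16534}{-24526 - 2} = - \frac{7736}{-24528} = \left(-7736\right) \left(- \frac{1}{24528}\right) = \frac{967}{3066} \approx 0.31539$)
$\left(-43828 + 38294\right) \left(U - 47917\right) = \left(-43828 + 38294\right) \left(\frac{967}{3066} - 47917\right) = \left(-5534\right) \left(- \frac{146912555}{3066}\right) = \frac{406507039685}{1533}$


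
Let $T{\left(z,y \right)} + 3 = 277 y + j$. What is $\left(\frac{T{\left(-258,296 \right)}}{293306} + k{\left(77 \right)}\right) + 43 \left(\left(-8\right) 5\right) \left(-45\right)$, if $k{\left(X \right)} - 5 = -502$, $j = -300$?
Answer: $\frac{22556193007}{293306} \approx 76903.0$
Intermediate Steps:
$k{\left(X \right)} = -497$ ($k{\left(X \right)} = 5 - 502 = -497$)
$T{\left(z,y \right)} = -303 + 277 y$ ($T{\left(z,y \right)} = -3 + \left(277 y - 300\right) = -3 + \left(-300 + 277 y\right) = -303 + 277 y$)
$\left(\frac{T{\left(-258,296 \right)}}{293306} + k{\left(77 \right)}\right) + 43 \left(\left(-8\right) 5\right) \left(-45\right) = \left(\frac{-303 + 277 \cdot 296}{293306} - 497\right) + 43 \left(\left(-8\right) 5\right) \left(-45\right) = \left(\left(-303 + 81992\right) \frac{1}{293306} - 497\right) + 43 \left(-40\right) \left(-45\right) = \left(81689 \cdot \frac{1}{293306} - 497\right) - -77400 = \left(\frac{81689}{293306} - 497\right) + 77400 = - \frac{145691393}{293306} + 77400 = \frac{22556193007}{293306}$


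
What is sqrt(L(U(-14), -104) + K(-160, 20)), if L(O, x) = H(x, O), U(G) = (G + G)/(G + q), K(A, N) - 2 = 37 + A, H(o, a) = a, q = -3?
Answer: I*sqrt(34493)/17 ≈ 10.925*I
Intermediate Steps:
K(A, N) = 39 + A (K(A, N) = 2 + (37 + A) = 39 + A)
U(G) = 2*G/(-3 + G) (U(G) = (G + G)/(G - 3) = (2*G)/(-3 + G) = 2*G/(-3 + G))
L(O, x) = O
sqrt(L(U(-14), -104) + K(-160, 20)) = sqrt(2*(-14)/(-3 - 14) + (39 - 160)) = sqrt(2*(-14)/(-17) - 121) = sqrt(2*(-14)*(-1/17) - 121) = sqrt(28/17 - 121) = sqrt(-2029/17) = I*sqrt(34493)/17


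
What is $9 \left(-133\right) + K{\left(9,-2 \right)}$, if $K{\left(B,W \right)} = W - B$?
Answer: $-1208$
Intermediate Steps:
$9 \left(-133\right) + K{\left(9,-2 \right)} = 9 \left(-133\right) - 11 = -1197 - 11 = -1208$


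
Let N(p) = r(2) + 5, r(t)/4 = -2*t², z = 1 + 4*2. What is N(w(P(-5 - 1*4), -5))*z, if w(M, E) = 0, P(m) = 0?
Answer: -243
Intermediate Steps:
z = 9 (z = 1 + 8 = 9)
r(t) = -8*t² (r(t) = 4*(-2*t²) = -8*t²)
N(p) = -27 (N(p) = -8*2² + 5 = -8*4 + 5 = -32 + 5 = -27)
N(w(P(-5 - 1*4), -5))*z = -27*9 = -243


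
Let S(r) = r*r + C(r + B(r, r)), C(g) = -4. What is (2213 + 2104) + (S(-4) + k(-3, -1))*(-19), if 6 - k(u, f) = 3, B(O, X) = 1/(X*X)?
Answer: 4032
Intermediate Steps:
B(O, X) = X⁻² (B(O, X) = 1/(X²) = X⁻²)
k(u, f) = 3 (k(u, f) = 6 - 1*3 = 6 - 3 = 3)
S(r) = -4 + r² (S(r) = r*r - 4 = r² - 4 = -4 + r²)
(2213 + 2104) + (S(-4) + k(-3, -1))*(-19) = (2213 + 2104) + ((-4 + (-4)²) + 3)*(-19) = 4317 + ((-4 + 16) + 3)*(-19) = 4317 + (12 + 3)*(-19) = 4317 + 15*(-19) = 4317 - 285 = 4032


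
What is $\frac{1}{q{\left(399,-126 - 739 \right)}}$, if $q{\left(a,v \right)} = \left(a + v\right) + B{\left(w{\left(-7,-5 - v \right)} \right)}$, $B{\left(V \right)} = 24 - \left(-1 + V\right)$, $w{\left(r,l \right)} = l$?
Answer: $- \frac{1}{1301} \approx -0.00076864$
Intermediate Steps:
$B{\left(V \right)} = 25 - V$
$q{\left(a,v \right)} = 30 + a + 2 v$ ($q{\left(a,v \right)} = \left(a + v\right) - \left(-30 - v\right) = \left(a + v\right) + \left(25 + \left(5 + v\right)\right) = \left(a + v\right) + \left(30 + v\right) = 30 + a + 2 v$)
$\frac{1}{q{\left(399,-126 - 739 \right)}} = \frac{1}{30 + 399 + 2 \left(-126 - 739\right)} = \frac{1}{30 + 399 + 2 \left(-865\right)} = \frac{1}{30 + 399 - 1730} = \frac{1}{-1301} = - \frac{1}{1301}$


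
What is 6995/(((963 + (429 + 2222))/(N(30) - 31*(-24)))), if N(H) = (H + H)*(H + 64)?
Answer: 22328040/1807 ≈ 12356.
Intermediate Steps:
N(H) = 2*H*(64 + H) (N(H) = (2*H)*(64 + H) = 2*H*(64 + H))
6995/(((963 + (429 + 2222))/(N(30) - 31*(-24)))) = 6995/(((963 + (429 + 2222))/(2*30*(64 + 30) - 31*(-24)))) = 6995/(((963 + 2651)/(2*30*94 + 744))) = 6995/((3614/(5640 + 744))) = 6995/((3614/6384)) = 6995/((3614*(1/6384))) = 6995/(1807/3192) = 6995*(3192/1807) = 22328040/1807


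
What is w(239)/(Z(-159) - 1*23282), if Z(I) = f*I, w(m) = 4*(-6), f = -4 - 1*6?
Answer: 6/5423 ≈ 0.0011064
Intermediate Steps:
f = -10 (f = -4 - 6 = -10)
w(m) = -24
Z(I) = -10*I
w(239)/(Z(-159) - 1*23282) = -24/(-10*(-159) - 1*23282) = -24/(1590 - 23282) = -24/(-21692) = -24*(-1/21692) = 6/5423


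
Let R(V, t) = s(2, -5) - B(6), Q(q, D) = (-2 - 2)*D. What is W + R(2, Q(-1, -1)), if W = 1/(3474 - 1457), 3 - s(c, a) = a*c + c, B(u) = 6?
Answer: 10086/2017 ≈ 5.0005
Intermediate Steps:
s(c, a) = 3 - c - a*c (s(c, a) = 3 - (a*c + c) = 3 - (c + a*c) = 3 + (-c - a*c) = 3 - c - a*c)
Q(q, D) = -4*D
R(V, t) = 5 (R(V, t) = (3 - 1*2 - 1*(-5)*2) - 1*6 = (3 - 2 + 10) - 6 = 11 - 6 = 5)
W = 1/2017 ≈ 0.00049579
W + R(2, Q(-1, -1)) = 1/2017 + 5 = 10086/2017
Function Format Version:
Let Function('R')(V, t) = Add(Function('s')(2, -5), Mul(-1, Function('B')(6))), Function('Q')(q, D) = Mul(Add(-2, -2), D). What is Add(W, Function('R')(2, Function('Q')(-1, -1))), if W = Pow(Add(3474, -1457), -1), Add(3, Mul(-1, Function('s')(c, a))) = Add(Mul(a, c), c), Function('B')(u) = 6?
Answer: Rational(10086, 2017) ≈ 5.0005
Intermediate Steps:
Function('s')(c, a) = Add(3, Mul(-1, c), Mul(-1, a, c)) (Function('s')(c, a) = Add(3, Mul(-1, Add(Mul(a, c), c))) = Add(3, Mul(-1, Add(c, Mul(a, c)))) = Add(3, Add(Mul(-1, c), Mul(-1, a, c))) = Add(3, Mul(-1, c), Mul(-1, a, c)))
Function('Q')(q, D) = Mul(-4, D)
Function('R')(V, t) = 5 (Function('R')(V, t) = Add(Add(3, Mul(-1, 2), Mul(-1, -5, 2)), Mul(-1, 6)) = Add(Add(3, -2, 10), -6) = Add(11, -6) = 5)
W = Rational(1, 2017) (W = Pow(2017, -1) = Rational(1, 2017) ≈ 0.00049579)
Add(W, Function('R')(2, Function('Q')(-1, -1))) = Add(Rational(1, 2017), 5) = Rational(10086, 2017)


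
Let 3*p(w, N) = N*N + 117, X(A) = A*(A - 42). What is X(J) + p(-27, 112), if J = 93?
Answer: 26890/3 ≈ 8963.3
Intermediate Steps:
X(A) = A*(-42 + A)
p(w, N) = 39 + N**2/3 (p(w, N) = (N*N + 117)/3 = (N**2 + 117)/3 = (117 + N**2)/3 = 39 + N**2/3)
X(J) + p(-27, 112) = 93*(-42 + 93) + (39 + (1/3)*112**2) = 93*51 + (39 + (1/3)*12544) = 4743 + (39 + 12544/3) = 4743 + 12661/3 = 26890/3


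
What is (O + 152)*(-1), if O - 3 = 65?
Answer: -220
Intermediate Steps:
O = 68 (O = 3 + 65 = 68)
(O + 152)*(-1) = (68 + 152)*(-1) = 220*(-1) = -220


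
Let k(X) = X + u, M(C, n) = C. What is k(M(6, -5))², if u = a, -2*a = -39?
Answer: 2601/4 ≈ 650.25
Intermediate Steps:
a = 39/2 (a = -½*(-39) = 39/2 ≈ 19.500)
u = 39/2 ≈ 19.500
k(X) = 39/2 + X (k(X) = X + 39/2 = 39/2 + X)
k(M(6, -5))² = (39/2 + 6)² = (51/2)² = 2601/4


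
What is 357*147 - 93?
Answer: 52386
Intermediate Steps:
357*147 - 93 = 52479 - 93 = 52386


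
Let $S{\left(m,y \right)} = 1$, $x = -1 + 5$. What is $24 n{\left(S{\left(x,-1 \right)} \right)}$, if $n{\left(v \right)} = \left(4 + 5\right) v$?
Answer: $216$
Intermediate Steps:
$x = 4$
$n{\left(v \right)} = 9 v$
$24 n{\left(S{\left(x,-1 \right)} \right)} = 24 \cdot 9 \cdot 1 = 24 \cdot 9 = 216$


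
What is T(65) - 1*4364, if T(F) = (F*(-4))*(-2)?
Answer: -3844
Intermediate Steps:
T(F) = 8*F (T(F) = -4*F*(-2) = 8*F)
T(65) - 1*4364 = 8*65 - 1*4364 = 520 - 4364 = -3844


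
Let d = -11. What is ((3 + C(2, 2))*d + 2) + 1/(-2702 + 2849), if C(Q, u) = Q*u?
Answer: -11024/147 ≈ -74.993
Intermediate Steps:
((3 + C(2, 2))*d + 2) + 1/(-2702 + 2849) = ((3 + 2*2)*(-11) + 2) + 1/(-2702 + 2849) = ((3 + 4)*(-11) + 2) + 1/147 = (7*(-11) + 2) + 1/147 = (-77 + 2) + 1/147 = -75 + 1/147 = -11024/147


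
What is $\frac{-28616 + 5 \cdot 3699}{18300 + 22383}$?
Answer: $- \frac{10121}{40683} \approx -0.24878$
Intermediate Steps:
$\frac{-28616 + 5 \cdot 3699}{18300 + 22383} = \frac{-28616 + 18495}{40683} = \left(-10121\right) \frac{1}{40683} = - \frac{10121}{40683}$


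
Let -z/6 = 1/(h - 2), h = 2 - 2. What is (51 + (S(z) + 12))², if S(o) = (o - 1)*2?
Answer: 4489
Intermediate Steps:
h = 0
z = 3 (z = -6/(0 - 2) = -6/(-2) = -6*(-½) = 3)
S(o) = -2 + 2*o (S(o) = (-1 + o)*2 = -2 + 2*o)
(51 + (S(z) + 12))² = (51 + ((-2 + 2*3) + 12))² = (51 + ((-2 + 6) + 12))² = (51 + (4 + 12))² = (51 + 16)² = 67² = 4489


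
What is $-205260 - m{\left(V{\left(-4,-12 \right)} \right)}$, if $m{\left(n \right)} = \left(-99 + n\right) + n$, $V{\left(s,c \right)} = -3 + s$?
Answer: $-205147$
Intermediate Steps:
$m{\left(n \right)} = -99 + 2 n$
$-205260 - m{\left(V{\left(-4,-12 \right)} \right)} = -205260 - \left(-99 + 2 \left(-3 - 4\right)\right) = -205260 - \left(-99 + 2 \left(-7\right)\right) = -205260 - \left(-99 - 14\right) = -205260 - -113 = -205260 + 113 = -205147$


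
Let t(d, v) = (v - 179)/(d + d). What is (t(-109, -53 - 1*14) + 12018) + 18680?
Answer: 3346205/109 ≈ 30699.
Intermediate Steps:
t(d, v) = (-179 + v)/(2*d) (t(d, v) = (-179 + v)/((2*d)) = (-179 + v)*(1/(2*d)) = (-179 + v)/(2*d))
(t(-109, -53 - 1*14) + 12018) + 18680 = ((½)*(-179 + (-53 - 1*14))/(-109) + 12018) + 18680 = ((½)*(-1/109)*(-179 + (-53 - 14)) + 12018) + 18680 = ((½)*(-1/109)*(-179 - 67) + 12018) + 18680 = ((½)*(-1/109)*(-246) + 12018) + 18680 = (123/109 + 12018) + 18680 = 1310085/109 + 18680 = 3346205/109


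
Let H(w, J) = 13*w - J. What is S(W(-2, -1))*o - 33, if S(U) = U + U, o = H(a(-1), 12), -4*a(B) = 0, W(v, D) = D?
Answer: -9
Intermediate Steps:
a(B) = 0 (a(B) = -¼*0 = 0)
H(w, J) = -J + 13*w
o = -12 (o = -1*12 + 13*0 = -12 + 0 = -12)
S(U) = 2*U
S(W(-2, -1))*o - 33 = (2*(-1))*(-12) - 33 = -2*(-12) - 33 = 24 - 33 = -9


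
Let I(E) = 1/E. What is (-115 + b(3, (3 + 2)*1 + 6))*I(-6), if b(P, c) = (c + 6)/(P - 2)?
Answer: 49/3 ≈ 16.333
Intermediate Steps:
b(P, c) = (6 + c)/(-2 + P)
(-115 + b(3, (3 + 2)*1 + 6))*I(-6) = (-115 + (6 + ((3 + 2)*1 + 6))/(-2 + 3))/(-6) = (-115 + (6 + (5*1 + 6))/1)*(-1/6) = (-115 + 1*(6 + (5 + 6)))*(-1/6) = (-115 + 1*(6 + 11))*(-1/6) = (-115 + 1*17)*(-1/6) = (-115 + 17)*(-1/6) = -98*(-1/6) = 49/3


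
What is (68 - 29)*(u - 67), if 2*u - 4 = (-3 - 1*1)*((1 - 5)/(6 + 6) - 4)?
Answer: -2197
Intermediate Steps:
u = 32/3 (u = 2 + ((-3 - 1*1)*((1 - 5)/(6 + 6) - 4))/2 = 2 + ((-3 - 1)*(-4/12 - 4))/2 = 2 + (-4*(-4*1/12 - 4))/2 = 2 + (-4*(-⅓ - 4))/2 = 2 + (-4*(-13/3))/2 = 2 + (½)*(52/3) = 2 + 26/3 = 32/3 ≈ 10.667)
(68 - 29)*(u - 67) = (68 - 29)*(32/3 - 67) = 39*(-169/3) = -2197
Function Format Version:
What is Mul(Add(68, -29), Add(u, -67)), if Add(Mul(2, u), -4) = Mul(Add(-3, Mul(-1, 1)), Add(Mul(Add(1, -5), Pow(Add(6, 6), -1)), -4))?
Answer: -2197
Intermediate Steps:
u = Rational(32, 3) (u = Add(2, Mul(Rational(1, 2), Mul(Add(-3, Mul(-1, 1)), Add(Mul(Add(1, -5), Pow(Add(6, 6), -1)), -4)))) = Add(2, Mul(Rational(1, 2), Mul(Add(-3, -1), Add(Mul(-4, Pow(12, -1)), -4)))) = Add(2, Mul(Rational(1, 2), Mul(-4, Add(Mul(-4, Rational(1, 12)), -4)))) = Add(2, Mul(Rational(1, 2), Mul(-4, Add(Rational(-1, 3), -4)))) = Add(2, Mul(Rational(1, 2), Mul(-4, Rational(-13, 3)))) = Add(2, Mul(Rational(1, 2), Rational(52, 3))) = Add(2, Rational(26, 3)) = Rational(32, 3) ≈ 10.667)
Mul(Add(68, -29), Add(u, -67)) = Mul(Add(68, -29), Add(Rational(32, 3), -67)) = Mul(39, Rational(-169, 3)) = -2197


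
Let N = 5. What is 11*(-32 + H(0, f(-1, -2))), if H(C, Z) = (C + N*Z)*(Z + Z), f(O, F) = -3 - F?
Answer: -242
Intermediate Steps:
H(C, Z) = 2*Z*(C + 5*Z) (H(C, Z) = (C + 5*Z)*(Z + Z) = (C + 5*Z)*(2*Z) = 2*Z*(C + 5*Z))
11*(-32 + H(0, f(-1, -2))) = 11*(-32 + 2*(-3 - 1*(-2))*(0 + 5*(-3 - 1*(-2)))) = 11*(-32 + 2*(-3 + 2)*(0 + 5*(-3 + 2))) = 11*(-32 + 2*(-1)*(0 + 5*(-1))) = 11*(-32 + 2*(-1)*(0 - 5)) = 11*(-32 + 2*(-1)*(-5)) = 11*(-32 + 10) = 11*(-22) = -242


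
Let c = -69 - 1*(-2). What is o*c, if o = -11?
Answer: 737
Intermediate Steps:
c = -67 (c = -69 + 2 = -67)
o*c = -11*(-67) = 737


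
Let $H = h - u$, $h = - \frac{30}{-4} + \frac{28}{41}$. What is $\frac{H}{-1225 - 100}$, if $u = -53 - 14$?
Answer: $- \frac{1233}{21730} \approx -0.056742$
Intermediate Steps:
$u = -67$
$h = \frac{671}{82}$ ($h = \left(-30\right) \left(- \frac{1}{4}\right) + 28 \cdot \frac{1}{41} = \frac{15}{2} + \frac{28}{41} = \frac{671}{82} \approx 8.1829$)
$H = \frac{6165}{82}$ ($H = \frac{671}{82} - -67 = \frac{671}{82} + 67 = \frac{6165}{82} \approx 75.183$)
$\frac{H}{-1225 - 100} = \frac{1}{-1225 - 100} \cdot \frac{6165}{82} = \frac{1}{-1325} \cdot \frac{6165}{82} = \left(- \frac{1}{1325}\right) \frac{6165}{82} = - \frac{1233}{21730}$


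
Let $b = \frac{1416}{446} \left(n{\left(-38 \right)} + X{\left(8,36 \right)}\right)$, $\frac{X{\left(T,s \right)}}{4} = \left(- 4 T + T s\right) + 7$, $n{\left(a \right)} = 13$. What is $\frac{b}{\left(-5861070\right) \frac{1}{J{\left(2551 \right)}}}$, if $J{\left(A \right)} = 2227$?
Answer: $- \frac{18657806}{14522429} \approx -1.2848$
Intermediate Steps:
$X{\left(T,s \right)} = 28 - 16 T + 4 T s$ ($X{\left(T,s \right)} = 4 \left(\left(- 4 T + T s\right) + 7\right) = 4 \left(7 - 4 T + T s\right) = 28 - 16 T + 4 T s$)
$b = \frac{754020}{223}$ ($b = \frac{1416}{446} \left(13 + \left(28 - 128 + 4 \cdot 8 \cdot 36\right)\right) = 1416 \cdot \frac{1}{446} \left(13 + \left(28 - 128 + 1152\right)\right) = \frac{708 \left(13 + 1052\right)}{223} = \frac{708}{223} \cdot 1065 = \frac{754020}{223} \approx 3381.3$)
$\frac{b}{\left(-5861070\right) \frac{1}{J{\left(2551 \right)}}} = \frac{754020}{223 \left(- \frac{5861070}{2227}\right)} = \frac{754020}{223} \left(- \frac{2227}{5861070}\right) = - \frac{18657806}{14522429}$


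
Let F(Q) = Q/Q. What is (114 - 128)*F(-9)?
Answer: -14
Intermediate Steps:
F(Q) = 1
(114 - 128)*F(-9) = (114 - 128)*1 = -14*1 = -14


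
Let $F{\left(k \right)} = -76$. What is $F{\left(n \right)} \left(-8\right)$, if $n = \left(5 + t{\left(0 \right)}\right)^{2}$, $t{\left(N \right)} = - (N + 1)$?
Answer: $608$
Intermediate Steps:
$t{\left(N \right)} = -1 - N$ ($t{\left(N \right)} = - (1 + N) = -1 - N$)
$n = 16$ ($n = \left(5 - 1\right)^{2} = 4^{2} = 16$)
$F{\left(n \right)} \left(-8\right) = \left(-76\right) \left(-8\right) = 608$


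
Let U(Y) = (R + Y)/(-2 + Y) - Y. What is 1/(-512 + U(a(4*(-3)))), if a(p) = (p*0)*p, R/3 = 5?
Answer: -2/1039 ≈ -0.0019249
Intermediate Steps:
R = 15 (R = 3*5 = 15)
a(p) = 0 (a(p) = 0*p = 0)
U(Y) = -Y + (15 + Y)/(-2 + Y) (U(Y) = (15 + Y)/(-2 + Y) - Y = -Y + (15 + Y)/(-2 + Y))
1/(-512 + U(a(4*(-3)))) = 1/(-512 + (15 - 1*0² + 3*0)/(-2 + 0)) = 1/(-512 + (15 - 1*0 + 0)/(-2)) = 1/(-512 - (15 + 0 + 0)/2) = 1/(-512 - ½*15) = 1/(-512 - 15/2) = 1/(-1039/2) = -2/1039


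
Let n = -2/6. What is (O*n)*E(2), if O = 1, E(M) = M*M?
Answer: -4/3 ≈ -1.3333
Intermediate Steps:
E(M) = M²
n = -⅓ (n = -2*⅙ = -⅓ ≈ -0.33333)
(O*n)*E(2) = (1*(-⅓))*2² = -⅓*4 = -4/3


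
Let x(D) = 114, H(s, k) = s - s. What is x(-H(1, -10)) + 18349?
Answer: 18463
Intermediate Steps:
H(s, k) = 0
x(-H(1, -10)) + 18349 = 114 + 18349 = 18463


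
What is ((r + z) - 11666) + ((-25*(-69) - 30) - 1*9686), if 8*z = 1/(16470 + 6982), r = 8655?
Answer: -2064151231/187616 ≈ -11002.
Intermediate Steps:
z = 1/187616 (z = 1/(8*(16470 + 6982)) = (⅛)/23452 = (⅛)*(1/23452) = 1/187616 ≈ 5.3300e-6)
((r + z) - 11666) + ((-25*(-69) - 30) - 1*9686) = ((8655 + 1/187616) - 11666) + ((-25*(-69) - 30) - 1*9686) = (1623816481/187616 - 11666) + ((1725 - 30) - 9686) = -564911775/187616 + (1695 - 9686) = -564911775/187616 - 7991 = -2064151231/187616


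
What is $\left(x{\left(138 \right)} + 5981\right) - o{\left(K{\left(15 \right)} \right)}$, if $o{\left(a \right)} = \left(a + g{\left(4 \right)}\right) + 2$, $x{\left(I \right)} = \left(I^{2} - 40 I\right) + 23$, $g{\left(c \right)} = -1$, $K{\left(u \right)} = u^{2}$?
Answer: $19302$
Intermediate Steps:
$x{\left(I \right)} = 23 + I^{2} - 40 I$
$o{\left(a \right)} = 1 + a$ ($o{\left(a \right)} = \left(a - 1\right) + 2 = \left(-1 + a\right) + 2 = 1 + a$)
$\left(x{\left(138 \right)} + 5981\right) - o{\left(K{\left(15 \right)} \right)} = \left(\left(23 + 138^{2} - 5520\right) + 5981\right) - \left(1 + 15^{2}\right) = \left(\left(23 + 19044 - 5520\right) + 5981\right) - \left(1 + 225\right) = \left(13547 + 5981\right) - 226 = 19528 - 226 = 19302$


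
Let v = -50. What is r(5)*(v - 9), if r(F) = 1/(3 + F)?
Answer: -59/8 ≈ -7.3750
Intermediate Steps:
r(5)*(v - 9) = (-50 - 9)/(3 + 5) = -59/8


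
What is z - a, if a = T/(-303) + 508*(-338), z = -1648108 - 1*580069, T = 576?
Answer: -207703581/101 ≈ -2.0565e+6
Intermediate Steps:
z = -2228177 (z = -1648108 - 580069 = -2228177)
a = -17342296/101 (a = 576/(-303) + 508*(-338) = 576*(-1/303) - 171704 = -192/101 - 171704 = -17342296/101 ≈ -1.7171e+5)
z - a = -2228177 - 1*(-17342296/101) = -2228177 + 17342296/101 = -207703581/101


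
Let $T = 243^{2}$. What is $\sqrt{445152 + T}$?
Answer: $\sqrt{504201} \approx 710.07$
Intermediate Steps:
$T = 59049$
$\sqrt{445152 + T} = \sqrt{445152 + 59049} = \sqrt{504201}$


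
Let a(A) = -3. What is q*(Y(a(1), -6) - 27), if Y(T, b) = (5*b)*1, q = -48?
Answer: 2736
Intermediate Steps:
Y(T, b) = 5*b
q*(Y(a(1), -6) - 27) = -48*(5*(-6) - 27) = -48*(-30 - 27) = -48*(-57) = 2736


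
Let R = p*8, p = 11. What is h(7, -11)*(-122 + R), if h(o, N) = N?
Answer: 374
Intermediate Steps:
R = 88 (R = 11*8 = 88)
h(7, -11)*(-122 + R) = -11*(-122 + 88) = -11*(-34) = 374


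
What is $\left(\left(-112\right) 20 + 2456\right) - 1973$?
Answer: $-1757$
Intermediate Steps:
$\left(\left(-112\right) 20 + 2456\right) - 1973 = \left(-2240 + 2456\right) - 1973 = 216 - 1973 = -1757$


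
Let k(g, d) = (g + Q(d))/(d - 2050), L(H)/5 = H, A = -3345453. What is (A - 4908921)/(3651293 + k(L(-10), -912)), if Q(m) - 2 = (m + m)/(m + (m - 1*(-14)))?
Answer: -11063378744070/4893846285629 ≈ -2.2607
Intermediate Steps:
L(H) = 5*H
Q(m) = 2 + 2*m/(14 + 2*m) (Q(m) = 2 + (m + m)/(m + (m - 1*(-14))) = 2 + (2*m)/(m + (m + 14)) = 2 + (2*m)/(m + (14 + m)) = 2 + (2*m)/(14 + 2*m) = 2 + 2*m/(14 + 2*m))
k(g, d) = (g + (14 + 3*d)/(7 + d))/(-2050 + d) (k(g, d) = (g + (14 + 3*d)/(7 + d))/(d - 2050) = (g + (14 + 3*d)/(7 + d))/(-2050 + d))
(A - 4908921)/(3651293 + k(L(-10), -912)) = (-3345453 - 4908921)/(3651293 + (14 + 3*(-912) + (5*(-10))*(7 - 912))/((-2050 - 912)*(7 - 912))) = -8254374/(3651293 + (14 - 2736 - 50*(-905))/(-2962*(-905))) = -8254374/(3651293 - 1/2962*(-1/905)*(14 - 2736 + 45250)) = -8254374/(3651293 - 1/2962*(-1/905)*42528) = -8254374/(3651293 + 21264/1340305) = -8254374/4893846285629/1340305 = -8254374*1340305/4893846285629 = -11063378744070/4893846285629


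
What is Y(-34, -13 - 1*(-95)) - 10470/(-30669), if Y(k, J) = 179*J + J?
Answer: 150894970/10223 ≈ 14760.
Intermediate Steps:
Y(k, J) = 180*J
Y(-34, -13 - 1*(-95)) - 10470/(-30669) = 180*(-13 - 1*(-95)) - 10470/(-30669) = 180*(-13 + 95) - 10470*(-1/30669) = 180*82 + 3490/10223 = 14760 + 3490/10223 = 150894970/10223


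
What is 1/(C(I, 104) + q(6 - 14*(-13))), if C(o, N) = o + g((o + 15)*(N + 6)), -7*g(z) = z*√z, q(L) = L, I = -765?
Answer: -28273/561515641313521 - 28875000*I*√33/561515641313521 ≈ -5.0351e-11 - 2.954e-7*I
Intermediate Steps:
g(z) = -z^(3/2)/7 (g(z) = -z*√z/7 = -z^(3/2)/7)
C(o, N) = o - ((6 + N)*(15 + o))^(3/2)/7 (C(o, N) = o - ((N + 6)*(o + 15))^(3/2)/7 = o - ((6 + N)*(15 + o))^(3/2)/7)
1/(C(I, 104) + q(6 - 14*(-13))) = 1/((-765 - (90 + 6*(-765) + 15*104 + 104*(-765))^(3/2)/7) + (6 - 14*(-13))) = 1/((-765 - (90 - 4590 + 1560 - 79560)^(3/2)/7) + (6 + 182)) = 1/((-765 - (-4125000)*I*√33/7) + 188) = 1/((-765 + 4125000*I*√33/7) + 188) = 1/(-577 + 4125000*I*√33/7)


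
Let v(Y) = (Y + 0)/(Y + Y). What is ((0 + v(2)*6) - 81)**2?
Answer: 6084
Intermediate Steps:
v(Y) = 1/2 (v(Y) = Y/((2*Y)) = Y*(1/(2*Y)) = 1/2)
((0 + v(2)*6) - 81)**2 = ((0 + (1/2)*6) - 81)**2 = ((0 + 3) - 81)**2 = (3 - 81)**2 = (-78)**2 = 6084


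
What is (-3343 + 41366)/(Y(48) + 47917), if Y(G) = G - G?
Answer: 38023/47917 ≈ 0.79352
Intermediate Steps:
Y(G) = 0
(-3343 + 41366)/(Y(48) + 47917) = (-3343 + 41366)/(0 + 47917) = 38023/47917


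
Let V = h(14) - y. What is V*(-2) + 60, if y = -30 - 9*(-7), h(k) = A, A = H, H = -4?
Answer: 134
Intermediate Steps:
A = -4
h(k) = -4
y = 33 (y = -30 + 63 = 33)
V = -37 (V = -4 - 1*33 = -4 - 33 = -37)
V*(-2) + 60 = -37*(-2) + 60 = 74 + 60 = 134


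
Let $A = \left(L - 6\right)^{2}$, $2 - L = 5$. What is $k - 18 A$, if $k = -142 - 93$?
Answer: $-1693$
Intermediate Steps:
$L = -3$ ($L = 2 - 5 = -3$)
$k = -235$ ($k = -142 - 93 = -235$)
$A = 81$ ($A = \left(-3 - 6\right)^{2} = \left(-9\right)^{2} = 81$)
$k - 18 A = -235 - 1458 = -1693$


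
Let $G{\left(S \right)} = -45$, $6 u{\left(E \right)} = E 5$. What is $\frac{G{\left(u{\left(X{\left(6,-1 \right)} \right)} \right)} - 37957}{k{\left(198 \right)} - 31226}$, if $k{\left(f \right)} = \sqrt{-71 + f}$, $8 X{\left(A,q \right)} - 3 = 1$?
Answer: $\frac{1186650452}{975062949} + \frac{38002 \sqrt{127}}{975062949} \approx 1.2174$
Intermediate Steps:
$X{\left(A,q \right)} = \frac{1}{2}$ ($X{\left(A,q \right)} = \frac{3}{8} + \frac{1}{8} \cdot 1 = \frac{3}{8} + \frac{1}{8} = \frac{1}{2}$)
$u{\left(E \right)} = \frac{5 E}{6}$ ($u{\left(E \right)} = \frac{E 5}{6} = \frac{5 E}{6}$)
$\frac{G{\left(u{\left(X{\left(6,-1 \right)} \right)} \right)} - 37957}{k{\left(198 \right)} - 31226} = \frac{-45 - 37957}{\sqrt{-71 + 198} - 31226} = - \frac{38002}{\sqrt{127} - 31226} = - \frac{38002}{-31226 + \sqrt{127}}$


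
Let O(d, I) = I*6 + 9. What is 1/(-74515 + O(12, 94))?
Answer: -1/73942 ≈ -1.3524e-5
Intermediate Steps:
O(d, I) = 9 + 6*I (O(d, I) = 6*I + 9 = 9 + 6*I)
1/(-74515 + O(12, 94)) = 1/(-74515 + (9 + 6*94)) = 1/(-74515 + (9 + 564)) = 1/(-74515 + 573) = 1/(-73942) = -1/73942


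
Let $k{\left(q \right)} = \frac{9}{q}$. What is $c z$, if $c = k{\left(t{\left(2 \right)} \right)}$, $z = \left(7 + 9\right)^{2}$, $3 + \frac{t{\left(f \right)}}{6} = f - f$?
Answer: $-128$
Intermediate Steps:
$t{\left(f \right)} = -18$ ($t{\left(f \right)} = -18 + 6 \left(f - f\right) = -18 + 6 \cdot 0 = -18 + 0 = -18$)
$z = 256$ ($z = 16^{2} = 256$)
$c = - \frac{1}{2}$ ($c = \frac{9}{-18} = 9 \left(- \frac{1}{18}\right) = - \frac{1}{2} \approx -0.5$)
$c z = \left(- \frac{1}{2}\right) 256 = -128$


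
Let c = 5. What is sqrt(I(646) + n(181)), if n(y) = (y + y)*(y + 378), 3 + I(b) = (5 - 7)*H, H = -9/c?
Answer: sqrt(5058965)/5 ≈ 449.84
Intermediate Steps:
H = -9/5 ≈ -1.8000
I(b) = 3/5 (I(b) = -3 + (5 - 7)*(-9/5) = -3 - 2*(-9/5) = -3 + 18/5 = 3/5)
n(y) = 2*y*(378 + y) (n(y) = (2*y)*(378 + y) = 2*y*(378 + y))
sqrt(I(646) + n(181)) = sqrt(3/5 + 2*181*(378 + 181)) = sqrt(3/5 + 2*181*559) = sqrt(3/5 + 202358) = sqrt(1011793/5) = sqrt(5058965)/5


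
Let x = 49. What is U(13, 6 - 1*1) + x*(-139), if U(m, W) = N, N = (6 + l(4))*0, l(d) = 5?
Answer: -6811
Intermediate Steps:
N = 0 (N = (6 + 5)*0 = 11*0 = 0)
U(m, W) = 0
U(13, 6 - 1*1) + x*(-139) = 0 + 49*(-139) = 0 - 6811 = -6811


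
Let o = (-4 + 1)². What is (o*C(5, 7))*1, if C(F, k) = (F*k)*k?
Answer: 2205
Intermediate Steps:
o = 9 (o = (-3)² = 9)
C(F, k) = F*k²
(o*C(5, 7))*1 = (9*(5*7²))*1 = (9*(5*49))*1 = (9*245)*1 = 2205*1 = 2205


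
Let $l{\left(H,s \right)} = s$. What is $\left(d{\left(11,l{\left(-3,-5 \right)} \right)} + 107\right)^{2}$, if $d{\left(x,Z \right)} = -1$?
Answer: $11236$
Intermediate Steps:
$\left(d{\left(11,l{\left(-3,-5 \right)} \right)} + 107\right)^{2} = \left(-1 + 107\right)^{2} = 106^{2} = 11236$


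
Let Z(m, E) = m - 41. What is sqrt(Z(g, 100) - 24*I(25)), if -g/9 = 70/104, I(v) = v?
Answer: I*sqrt(437411)/26 ≈ 25.437*I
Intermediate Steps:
g = -315/52 (g = -630/104 = -9*35/52 = -315/52 ≈ -6.0577)
Z(m, E) = -41 + m
sqrt(Z(g, 100) - 24*I(25)) = sqrt((-41 - 315/52) - 24*25) = sqrt(-2447/52 - 600) = sqrt(-33647/52) = I*sqrt(437411)/26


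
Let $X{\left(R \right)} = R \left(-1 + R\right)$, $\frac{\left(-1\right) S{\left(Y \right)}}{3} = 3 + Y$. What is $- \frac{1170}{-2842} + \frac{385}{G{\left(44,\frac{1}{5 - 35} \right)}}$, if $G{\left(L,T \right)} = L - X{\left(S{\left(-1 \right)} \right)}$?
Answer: $\frac{548255}{2842} \approx 192.91$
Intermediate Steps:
$S{\left(Y \right)} = -9 - 3 Y$ ($S{\left(Y \right)} = - 3 \left(3 + Y\right) = -9 - 3 Y$)
$G{\left(L,T \right)} = -42 + L$ ($G{\left(L,T \right)} = L - \left(-9 - -3\right) \left(-1 - 6\right) = L - \left(-9 + 3\right) \left(-1 + \left(-9 + 3\right)\right) = L - - 6 \left(-1 - 6\right) = L - \left(-6\right) \left(-7\right) = L - 42 = -42 + L$)
$- \frac{1170}{-2842} + \frac{385}{G{\left(44,\frac{1}{5 - 35} \right)}} = - \frac{1170}{-2842} + \frac{385}{-42 + 44} = \left(-1170\right) \left(- \frac{1}{2842}\right) + \frac{385}{2} = \frac{585}{1421} + 385 \cdot \frac{1}{2} = \frac{585}{1421} + \frac{385}{2} = \frac{548255}{2842}$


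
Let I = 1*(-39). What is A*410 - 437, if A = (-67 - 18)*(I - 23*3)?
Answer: 3763363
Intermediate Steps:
I = -39
A = 9180 (A = (-67 - 18)*(-39 - 23*3) = -85*(-39 - 69) = -85*(-108) = 9180)
A*410 - 437 = 9180*410 - 437 = 3763800 - 437 = 3763363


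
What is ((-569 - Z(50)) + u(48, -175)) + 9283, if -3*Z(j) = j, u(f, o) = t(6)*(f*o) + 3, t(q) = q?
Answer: -124999/3 ≈ -41666.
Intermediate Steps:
u(f, o) = 3 + 6*f*o (u(f, o) = 6*(f*o) + 3 = 6*f*o + 3 = 3 + 6*f*o)
Z(j) = -j/3
((-569 - Z(50)) + u(48, -175)) + 9283 = ((-569 - (-1)*50/3) + (3 + 6*48*(-175))) + 9283 = ((-569 - 1*(-50/3)) + (3 - 50400)) + 9283 = ((-569 + 50/3) - 50397) + 9283 = (-1657/3 - 50397) + 9283 = -152848/3 + 9283 = -124999/3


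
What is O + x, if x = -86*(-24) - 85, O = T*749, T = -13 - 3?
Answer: -10005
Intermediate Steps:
T = -16
O = -11984 (O = -16*749 = -11984)
x = 1979 (x = 2064 - 85 = 1979)
O + x = -11984 + 1979 = -10005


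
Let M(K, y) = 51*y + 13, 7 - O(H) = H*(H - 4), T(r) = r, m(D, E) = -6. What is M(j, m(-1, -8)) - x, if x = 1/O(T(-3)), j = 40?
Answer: -4101/14 ≈ -292.93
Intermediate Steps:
O(H) = 7 - H*(-4 + H) (O(H) = 7 - H*(H - 4) = 7 - H*(-4 + H))
M(K, y) = 13 + 51*y
x = -1/14 (x = 1/(7 - 1*(-3)² + 4*(-3)) = 1/(7 - 1*9 - 12) = 1/(7 - 9 - 12) = 1/(-14) = -1/14 ≈ -0.071429)
M(j, m(-1, -8)) - x = (13 + 51*(-6)) - 1*(-1/14) = (13 - 306) + 1/14 = -293 + 1/14 = -4101/14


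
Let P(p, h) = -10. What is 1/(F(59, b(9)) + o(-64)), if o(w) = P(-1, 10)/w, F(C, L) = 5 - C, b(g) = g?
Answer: -32/1723 ≈ -0.018572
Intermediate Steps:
o(w) = -10/w
1/(F(59, b(9)) + o(-64)) = 1/((5 - 1*59) - 10/(-64)) = 1/((5 - 59) - 10*(-1/64)) = 1/(-54 + 5/32) = 1/(-1723/32) = -32/1723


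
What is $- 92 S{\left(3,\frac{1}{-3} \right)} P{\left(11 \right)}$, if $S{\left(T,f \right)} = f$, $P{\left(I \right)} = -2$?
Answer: $- \frac{184}{3} \approx -61.333$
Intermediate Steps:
$- 92 S{\left(3,\frac{1}{-3} \right)} P{\left(11 \right)} = - \frac{92}{-3} \left(-2\right) = \left(-92\right) \left(- \frac{1}{3}\right) \left(-2\right) = \frac{92}{3} \left(-2\right) = - \frac{184}{3}$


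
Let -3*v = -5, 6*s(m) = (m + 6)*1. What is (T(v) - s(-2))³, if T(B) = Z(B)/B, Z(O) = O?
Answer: 1/27 ≈ 0.037037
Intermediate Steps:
s(m) = 1 + m/6 (s(m) = ((m + 6)*1)/6 = ((6 + m)*1)/6 = (6 + m)/6 = 1 + m/6)
v = 5/3 (v = -⅓*(-5) = 5/3 ≈ 1.6667)
T(B) = 1 (T(B) = B/B = 1)
(T(v) - s(-2))³ = (1 - (1 + (⅙)*(-2)))³ = (1 - (1 - ⅓))³ = (1 - 1*⅔)³ = (1 - ⅔)³ = (⅓)³ = 1/27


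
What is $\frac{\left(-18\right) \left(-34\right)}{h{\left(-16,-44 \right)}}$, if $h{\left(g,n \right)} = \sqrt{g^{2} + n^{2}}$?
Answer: $\frac{153 \sqrt{137}}{137} \approx 13.072$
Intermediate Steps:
$\frac{\left(-18\right) \left(-34\right)}{h{\left(-16,-44 \right)}} = \frac{\left(-18\right) \left(-34\right)}{\sqrt{\left(-16\right)^{2} + \left(-44\right)^{2}}} = \frac{612}{\sqrt{256 + 1936}} = \frac{612}{\sqrt{2192}} = \frac{612}{4 \sqrt{137}} = 612 \frac{\sqrt{137}}{548} = \frac{153 \sqrt{137}}{137}$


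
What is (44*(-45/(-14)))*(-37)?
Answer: -36630/7 ≈ -5232.9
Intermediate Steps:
(44*(-45/(-14)))*(-37) = (44*(-45*(-1/14)))*(-37) = (44*(45/14))*(-37) = (990/7)*(-37) = -36630/7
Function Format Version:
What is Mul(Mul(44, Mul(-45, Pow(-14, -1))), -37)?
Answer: Rational(-36630, 7) ≈ -5232.9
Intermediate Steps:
Mul(Mul(44, Mul(-45, Pow(-14, -1))), -37) = Mul(Mul(44, Mul(-45, Rational(-1, 14))), -37) = Mul(Mul(44, Rational(45, 14)), -37) = Mul(Rational(990, 7), -37) = Rational(-36630, 7)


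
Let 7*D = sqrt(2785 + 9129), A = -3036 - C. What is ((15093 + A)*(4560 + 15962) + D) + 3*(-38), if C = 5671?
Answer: 131053378 + sqrt(11914)/7 ≈ 1.3105e+8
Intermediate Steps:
A = -8707 (A = -3036 - 1*5671 = -3036 - 5671 = -8707)
D = sqrt(11914)/7 (D = sqrt(2785 + 9129)/7 = sqrt(11914)/7 ≈ 15.593)
((15093 + A)*(4560 + 15962) + D) + 3*(-38) = ((15093 - 8707)*(4560 + 15962) + sqrt(11914)/7) + 3*(-38) = (6386*20522 + sqrt(11914)/7) - 114 = (131053492 + sqrt(11914)/7) - 114 = 131053378 + sqrt(11914)/7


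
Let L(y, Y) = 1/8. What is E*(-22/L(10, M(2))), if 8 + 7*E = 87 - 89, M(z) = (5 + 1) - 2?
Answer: 1760/7 ≈ 251.43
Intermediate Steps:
M(z) = 4 (M(z) = 6 - 2 = 4)
L(y, Y) = ⅛
E = -10/7 (E = -8/7 + (87 - 89)/7 = -8/7 + (⅐)*(-2) = -8/7 - 2/7 = -10/7 ≈ -1.4286)
E*(-22/L(10, M(2))) = -(-220)/(7*⅛) = -(-220)*8/7 = -10/7*(-176) = 1760/7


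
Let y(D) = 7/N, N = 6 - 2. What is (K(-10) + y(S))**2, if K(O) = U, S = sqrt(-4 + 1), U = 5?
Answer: 729/16 ≈ 45.563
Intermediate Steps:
N = 4
S = I*sqrt(3) (S = sqrt(-3) = I*sqrt(3) ≈ 1.732*I)
K(O) = 5
y(D) = 7/4
(K(-10) + y(S))**2 = (5 + 7/4)**2 = (27/4)**2 = 729/16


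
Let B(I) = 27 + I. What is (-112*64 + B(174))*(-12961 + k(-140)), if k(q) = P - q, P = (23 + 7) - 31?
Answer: 89330874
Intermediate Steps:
P = -1 (P = 30 - 31 = -1)
k(q) = -1 - q
(-112*64 + B(174))*(-12961 + k(-140)) = (-112*64 + (27 + 174))*(-12961 + (-1 - 1*(-140))) = (-7168 + 201)*(-12961 + (-1 + 140)) = -6967*(-12961 + 139) = -6967*(-12822) = 89330874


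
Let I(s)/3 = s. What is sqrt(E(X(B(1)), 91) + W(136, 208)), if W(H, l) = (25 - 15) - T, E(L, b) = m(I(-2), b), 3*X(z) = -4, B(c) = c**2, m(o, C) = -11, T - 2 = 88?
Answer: I*sqrt(91) ≈ 9.5394*I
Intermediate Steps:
T = 90 (T = 2 + 88 = 90)
I(s) = 3*s
X(z) = -4/3 (X(z) = (1/3)*(-4) = -4/3)
E(L, b) = -11
W(H, l) = -80 (W(H, l) = (25 - 15) - 1*90 = 10 - 90 = -80)
sqrt(E(X(B(1)), 91) + W(136, 208)) = sqrt(-11 - 80) = sqrt(-91) = I*sqrt(91)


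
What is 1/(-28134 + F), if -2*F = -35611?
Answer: -2/20657 ≈ -9.6819e-5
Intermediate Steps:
F = 35611/2 (F = -½*(-35611) = 35611/2 ≈ 17806.)
1/(-28134 + F) = 1/(-28134 + 35611/2) = 1/(-20657/2) = -2/20657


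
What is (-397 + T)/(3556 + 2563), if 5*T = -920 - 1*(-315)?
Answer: -518/6119 ≈ -0.084654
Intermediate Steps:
T = -121 (T = (-920 - 1*(-315))/5 = (-920 + 315)/5 = (⅕)*(-605) = -121)
(-397 + T)/(3556 + 2563) = (-397 - 121)/(3556 + 2563) = -518/6119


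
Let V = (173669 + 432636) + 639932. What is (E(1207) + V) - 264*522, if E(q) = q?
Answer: 1109636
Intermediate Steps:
V = 1246237 (V = 606305 + 639932 = 1246237)
(E(1207) + V) - 264*522 = (1207 + 1246237) - 264*522 = 1247444 - 137808 = 1109636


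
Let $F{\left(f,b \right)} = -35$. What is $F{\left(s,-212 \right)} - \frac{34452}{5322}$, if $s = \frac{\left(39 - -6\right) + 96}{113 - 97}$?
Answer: $- \frac{36787}{887} \approx -41.474$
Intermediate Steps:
$s = \frac{141}{16}$ ($s = \frac{\left(39 + 6\right) + 96}{16} = \left(45 + 96\right) \frac{1}{16} = 141 \cdot \frac{1}{16} = \frac{141}{16} \approx 8.8125$)
$F{\left(s,-212 \right)} - \frac{34452}{5322} = -35 - \frac{34452}{5322} = -35 - 34452 \cdot \frac{1}{5322} = -35 - \frac{5742}{887} = - \frac{36787}{887}$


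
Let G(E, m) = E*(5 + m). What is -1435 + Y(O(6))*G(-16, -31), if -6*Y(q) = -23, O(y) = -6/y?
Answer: 479/3 ≈ 159.67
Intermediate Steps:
Y(q) = 23/6 (Y(q) = -⅙*(-23) = 23/6)
-1435 + Y(O(6))*G(-16, -31) = -1435 + 23*(-16*(5 - 31))/6 = -1435 + 23*(-16*(-26))/6 = -1435 + (23/6)*416 = -1435 + 4784/3 = 479/3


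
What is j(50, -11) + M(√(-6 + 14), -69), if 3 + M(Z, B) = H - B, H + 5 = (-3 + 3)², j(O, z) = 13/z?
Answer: 658/11 ≈ 59.818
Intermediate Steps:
H = -5 (H = -5 + (-3 + 3)² = -5 + 0² = -5 + 0 = -5)
M(Z, B) = -8 - B (M(Z, B) = -3 + (-5 - B) = -8 - B)
j(50, -11) + M(√(-6 + 14), -69) = 13/(-11) + (-8 - 1*(-69)) = 13*(-1/11) + (-8 + 69) = -13/11 + 61 = 658/11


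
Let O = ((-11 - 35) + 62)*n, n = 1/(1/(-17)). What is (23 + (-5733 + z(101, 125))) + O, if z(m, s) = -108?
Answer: -6090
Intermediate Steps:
n = -17 (n = 1/(-1/17) = -17)
O = -272 (O = ((-11 - 35) + 62)*(-17) = (-46 + 62)*(-17) = 16*(-17) = -272)
(23 + (-5733 + z(101, 125))) + O = (23 + (-5733 - 108)) - 272 = (23 - 5841) - 272 = -5818 - 272 = -6090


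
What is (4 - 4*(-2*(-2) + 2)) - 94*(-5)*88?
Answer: 41340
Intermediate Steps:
(4 - 4*(-2*(-2) + 2)) - 94*(-5)*88 = (4 - 4*(4 + 2)) + 470*88 = (4 - 4*6) + 41360 = (4 - 24) + 41360 = -20 + 41360 = 41340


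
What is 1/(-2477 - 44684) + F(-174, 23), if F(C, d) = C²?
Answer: 1427846435/47161 ≈ 30276.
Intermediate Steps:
1/(-2477 - 44684) + F(-174, 23) = 1/(-2477 - 44684) + (-174)² = 1/(-47161) + 30276 = -1/47161 + 30276 = 1427846435/47161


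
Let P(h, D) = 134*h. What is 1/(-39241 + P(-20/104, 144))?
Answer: -13/510468 ≈ -2.5467e-5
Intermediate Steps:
1/(-39241 + P(-20/104, 144)) = 1/(-39241 + 134*(-20/104)) = 1/(-39241 + 134*(-20*1/104)) = 1/(-39241 + 134*(-5/26)) = 1/(-39241 - 335/13) = 1/(-510468/13) = -13/510468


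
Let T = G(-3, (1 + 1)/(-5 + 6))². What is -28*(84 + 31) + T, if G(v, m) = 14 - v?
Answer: -2931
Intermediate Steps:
T = 289 (T = (14 - 1*(-3))² = (14 + 3)² = 17² = 289)
-28*(84 + 31) + T = -28*(84 + 31) + 289 = -28*115 + 289 = -3220 + 289 = -2931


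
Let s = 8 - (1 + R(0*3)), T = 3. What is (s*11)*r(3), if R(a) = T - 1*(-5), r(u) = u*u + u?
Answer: -132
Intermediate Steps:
r(u) = u + u² (r(u) = u² + u = u + u²)
R(a) = 8 (R(a) = 3 - 1*(-5) = 3 + 5 = 8)
s = -1 (s = 8 - (1 + 8) = 8 - 1*9 = 8 - 9 = -1)
(s*11)*r(3) = (-1*11)*(3*(1 + 3)) = -33*4 = -11*12 = -132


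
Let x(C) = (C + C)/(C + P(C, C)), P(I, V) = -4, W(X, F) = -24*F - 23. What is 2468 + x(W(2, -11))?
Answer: 585398/237 ≈ 2470.0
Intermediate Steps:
W(X, F) = -23 - 24*F
x(C) = 2*C/(-4 + C) (x(C) = (C + C)/(C - 4) = (2*C)/(-4 + C) = 2*C/(-4 + C))
2468 + x(W(2, -11)) = 2468 + 2*(-23 - 24*(-11))/(-4 + (-23 - 24*(-11))) = 2468 + 2*(-23 + 264)/(-4 + (-23 + 264)) = 2468 + 2*241/(-4 + 241) = 2468 + 2*241/237 = 2468 + 2*241*(1/237) = 2468 + 482/237 = 585398/237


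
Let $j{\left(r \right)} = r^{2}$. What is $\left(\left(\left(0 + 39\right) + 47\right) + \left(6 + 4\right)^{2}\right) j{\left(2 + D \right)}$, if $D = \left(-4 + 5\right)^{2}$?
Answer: $1674$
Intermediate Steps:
$D = 1$ ($D = 1^{2} = 1$)
$\left(\left(\left(0 + 39\right) + 47\right) + \left(6 + 4\right)^{2}\right) j{\left(2 + D \right)} = \left(\left(\left(0 + 39\right) + 47\right) + \left(6 + 4\right)^{2}\right) \left(2 + 1\right)^{2} = \left(\left(39 + 47\right) + 10^{2}\right) 3^{2} = \left(86 + 100\right) 9 = 186 \cdot 9 = 1674$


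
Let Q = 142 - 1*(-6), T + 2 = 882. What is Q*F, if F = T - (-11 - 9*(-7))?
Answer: 122544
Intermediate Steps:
T = 880 (T = -2 + 882 = 880)
Q = 148 (Q = 142 + 6 = 148)
F = 828 (F = 880 - (-11 - 9*(-7)) = 880 - (-11 + 63) = 880 - 1*52 = 880 - 52 = 828)
Q*F = 148*828 = 122544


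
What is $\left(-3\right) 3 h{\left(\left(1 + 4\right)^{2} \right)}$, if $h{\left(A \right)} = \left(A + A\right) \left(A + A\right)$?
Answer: $-22500$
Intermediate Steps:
$h{\left(A \right)} = 4 A^{2}$ ($h{\left(A \right)} = 2 A 2 A = 4 A^{2}$)
$\left(-3\right) 3 h{\left(\left(1 + 4\right)^{2} \right)} = \left(-3\right) 3 \cdot 4 \left(\left(1 + 4\right)^{2}\right)^{2} = - 9 \cdot 4 \left(5^{2}\right)^{2} = - 9 \cdot 4 \cdot 25^{2} = - 9 \cdot 4 \cdot 625 = \left(-9\right) 2500 = -22500$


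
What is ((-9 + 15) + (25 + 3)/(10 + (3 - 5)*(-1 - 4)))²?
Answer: 1369/25 ≈ 54.760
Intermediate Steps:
((-9 + 15) + (25 + 3)/(10 + (3 - 5)*(-1 - 4)))² = (6 + 28/(10 - 2*(-5)))² = (6 + 28/(10 + 10))² = (6 + 28/20)² = (6 + 28*(1/20))² = (6 + 7/5)² = (37/5)² = 1369/25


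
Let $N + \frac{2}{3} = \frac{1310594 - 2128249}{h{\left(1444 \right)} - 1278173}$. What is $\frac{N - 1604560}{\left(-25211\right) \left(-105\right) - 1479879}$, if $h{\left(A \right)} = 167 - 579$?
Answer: $- \frac{410313276467}{298492316892} \approx -1.3746$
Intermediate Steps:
$h{\left(A \right)} = -412$
$N = - \frac{6947}{255717}$ ($N = - \frac{2}{3} + \frac{1310594 - 2128249}{-412 - 1278173} = - \frac{2}{3} - \frac{817655}{-1278585} = - \frac{2}{3} - - \frac{163531}{255717} = - \frac{2}{3} + \frac{163531}{255717} = - \frac{6947}{255717} \approx -0.027167$)
$\frac{N - 1604560}{\left(-25211\right) \left(-105\right) - 1479879} = \frac{- \frac{6947}{255717} - 1604560}{\left(-25211\right) \left(-105\right) - 1479879} = - \frac{410313276467}{255717 \left(2647155 - 1479879\right)} = - \frac{410313276467}{255717 \cdot 1167276} = \left(- \frac{410313276467}{255717}\right) \frac{1}{1167276} = - \frac{410313276467}{298492316892}$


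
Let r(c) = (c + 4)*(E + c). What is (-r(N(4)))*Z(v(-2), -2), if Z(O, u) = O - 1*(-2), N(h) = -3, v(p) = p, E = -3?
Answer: 0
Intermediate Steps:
Z(O, u) = 2 + O (Z(O, u) = O + 2 = 2 + O)
r(c) = (-3 + c)*(4 + c) (r(c) = (c + 4)*(-3 + c) = (4 + c)*(-3 + c) = (-3 + c)*(4 + c))
(-r(N(4)))*Z(v(-2), -2) = (-(-12 - 3 + (-3)**2))*(2 - 2) = -(-12 - 3 + 9)*0 = -1*(-6)*0 = 6*0 = 0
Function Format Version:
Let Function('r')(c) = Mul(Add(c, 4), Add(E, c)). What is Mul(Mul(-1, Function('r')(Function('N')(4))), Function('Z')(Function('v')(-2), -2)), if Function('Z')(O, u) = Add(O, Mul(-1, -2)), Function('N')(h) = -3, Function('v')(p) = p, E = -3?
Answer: 0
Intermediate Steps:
Function('Z')(O, u) = Add(2, O) (Function('Z')(O, u) = Add(O, 2) = Add(2, O))
Function('r')(c) = Mul(Add(-3, c), Add(4, c)) (Function('r')(c) = Mul(Add(c, 4), Add(-3, c)) = Mul(Add(4, c), Add(-3, c)) = Mul(Add(-3, c), Add(4, c)))
Mul(Mul(-1, Function('r')(Function('N')(4))), Function('Z')(Function('v')(-2), -2)) = Mul(Mul(-1, Add(-12, -3, Pow(-3, 2))), Add(2, -2)) = Mul(Mul(-1, Add(-12, -3, 9)), 0) = Mul(Mul(-1, -6), 0) = Mul(6, 0) = 0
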